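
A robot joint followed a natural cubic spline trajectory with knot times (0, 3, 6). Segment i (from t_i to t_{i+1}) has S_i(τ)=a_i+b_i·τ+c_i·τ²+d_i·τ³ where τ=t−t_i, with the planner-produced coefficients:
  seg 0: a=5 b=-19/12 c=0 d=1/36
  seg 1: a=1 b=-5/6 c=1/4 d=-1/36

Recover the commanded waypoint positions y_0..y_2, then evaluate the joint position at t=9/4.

y_0 = S_0(0) = a_0 = 5
y_1 = S_1(0) = a_1 = 1
y_2 = S_1(3) = 0
t_q=9/4 is in segment 0 (τ=9/4); S_0(τ)=449/256

y_0=5 y_1=1 y_2=0
S(9/4) = 449/256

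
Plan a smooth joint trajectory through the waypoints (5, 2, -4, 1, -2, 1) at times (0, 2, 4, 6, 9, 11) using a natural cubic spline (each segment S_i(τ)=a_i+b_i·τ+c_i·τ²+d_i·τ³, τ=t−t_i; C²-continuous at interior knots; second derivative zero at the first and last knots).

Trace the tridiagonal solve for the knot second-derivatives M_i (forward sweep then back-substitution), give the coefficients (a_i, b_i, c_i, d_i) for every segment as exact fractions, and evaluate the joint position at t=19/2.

Δ: Δ0=-3/2, Δ1=-3, Δ2=5/2, Δ3=-1, Δ4=3/2
row 1: diag=8, rhs=-9; c'=1/4, d'=-9/8
row 2: denom=8−2·1/4=15/2; d'=(33−2·-9/8)/(15/2)=47/10
row 3: denom=10−2·4/15=142/15; d'=(-21−2·47/10)/(142/15)=-228/71
row 4: denom=10−3·45/142=1285/142; d'=(15−3·-228/71)/(1285/142)=3498/1285
back: M4=3498/1285
back: M3=-228/71−45/142·3498/1285=-1047/257
back: M2=47/10−4/15·-1047/257=14871/2570
back: M1=-9/8−1/4·14871/2570=-6609/2570
M: M0=0, M1=-6609/2570, M2=14871/2570, M3=-1047/257, M4=3498/1285, M5=0
seg 0: a=5, c=M0/2=0, d=(M1−M0)/(6·2)=-2203/10280, b=Δ0−h0·(2M0+M1)/6=-826/1285
seg 1: a=2, c=M1/2=-6609/5140, d=(M2−M1)/(6·2)=179/257, b=Δ1−h1·(2M1+M2)/6=-8261/2570
seg 2: a=-4, c=M2/2=14871/5140, d=(M3−M2)/(6·2)=-8447/10280, b=Δ2−h2·(2M2+M3)/6=1/2570
seg 3: a=1, c=M3/2=-1047/514, d=(M4−M3)/(6·3)=2911/7710, b=Δ3−h3·(2M3+M4)/6=2201/1285
seg 4: a=-2, c=M4/2=1749/1285, d=(M5−M4)/(6·2)=-583/2570, b=Δ4−h4·(2M4+M5)/6=-809/2570
t_q=19/2 → seg 4, τ=1/2; S=-2+-809/2570·τ+1749/1285·τ²+-583/2570·τ³=-37943/20560

  seg 0: a=5 b=-826/1285 c=0 d=-2203/10280
  seg 1: a=2 b=-8261/2570 c=-6609/5140 d=179/257
  seg 2: a=-4 b=1/2570 c=14871/5140 d=-8447/10280
  seg 3: a=1 b=2201/1285 c=-1047/514 d=2911/7710
  seg 4: a=-2 b=-809/2570 c=1749/1285 d=-583/2570
S(19/2) = -37943/20560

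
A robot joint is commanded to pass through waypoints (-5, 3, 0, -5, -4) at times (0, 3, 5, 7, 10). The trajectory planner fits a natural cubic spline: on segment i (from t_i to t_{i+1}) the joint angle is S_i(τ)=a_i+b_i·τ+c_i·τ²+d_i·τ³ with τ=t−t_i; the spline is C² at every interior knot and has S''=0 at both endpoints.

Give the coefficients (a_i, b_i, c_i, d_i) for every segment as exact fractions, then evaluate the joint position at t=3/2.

  seg 0: a=-5 b=347/90 c=0 d=-107/810
  seg 1: a=3 b=13/45 c=-107/90 d=53/360
  seg 2: a=0 b=-27/10 c=-11/36 d=73/360
  seg 3: a=-5 b=-67/45 c=41/45 d=-41/405
S(3/2) = 27/80

Δ: Δ0=8/3, Δ1=-3/2, Δ2=-5/2, Δ3=1/3
row 1: diag=10, rhs=-25; c'=1/5, d'=-5/2
row 2: denom=8−2·1/5=38/5; d'=(-6−2·-5/2)/(38/5)=-5/38
row 3: denom=10−2·5/19=180/19; d'=(17−2·-5/38)/(180/19)=82/45
back: M3=82/45
back: M2=-5/38−5/19·82/45=-11/18
back: M1=-5/2−1/5·-11/18=-107/45
M: M0=0, M1=-107/45, M2=-11/18, M3=82/45, M4=0
seg 0: a=-5, c=M0/2=0, d=(M1−M0)/(6·3)=-107/810, b=Δ0−h0·(2M0+M1)/6=347/90
seg 1: a=3, c=M1/2=-107/90, d=(M2−M1)/(6·2)=53/360, b=Δ1−h1·(2M1+M2)/6=13/45
seg 2: a=0, c=M2/2=-11/36, d=(M3−M2)/(6·2)=73/360, b=Δ2−h2·(2M2+M3)/6=-27/10
seg 3: a=-5, c=M3/2=41/45, d=(M4−M3)/(6·3)=-41/405, b=Δ3−h3·(2M3+M4)/6=-67/45
t_q=3/2 → seg 0, τ=3/2; S=-5+347/90·τ+0·τ²+-107/810·τ³=27/80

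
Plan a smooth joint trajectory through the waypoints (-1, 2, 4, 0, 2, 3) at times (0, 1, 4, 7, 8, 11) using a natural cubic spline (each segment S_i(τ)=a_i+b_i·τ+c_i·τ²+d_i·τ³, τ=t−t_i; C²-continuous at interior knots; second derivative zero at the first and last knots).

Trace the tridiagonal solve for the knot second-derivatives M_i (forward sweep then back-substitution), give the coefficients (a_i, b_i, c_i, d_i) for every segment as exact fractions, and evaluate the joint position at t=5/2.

Δ: Δ0=3, Δ1=2/3, Δ2=-4/3, Δ3=2, Δ4=1/3
row 1: diag=8, rhs=-14; c'=3/8, d'=-7/4
row 2: denom=12−3·3/8=87/8; d'=(-12−3·-7/4)/(87/8)=-18/29
row 3: denom=8−3·8/29=208/29; d'=(20−3·-18/29)/(208/29)=317/104
row 4: denom=8−1·29/208=1635/208; d'=(-10−1·317/104)/(1635/208)=-2714/1635
back: M4=-2714/1635
back: M3=317/104−29/208·-2714/1635=5362/1635
back: M2=-18/29−8/29·5362/1635=-2494/1635
back: M1=-7/4−3/8·-2494/1635=-642/545
M: M0=0, M1=-642/545, M2=-2494/1635, M3=5362/1635, M4=-2714/1635, M5=0
seg 0: a=-1, c=M0/2=0, d=(M1−M0)/(6·1)=-107/545, b=Δ0−h0·(2M0+M1)/6=1742/545
seg 1: a=2, c=M1/2=-321/545, d=(M2−M1)/(6·3)=-284/14715, b=Δ1−h1·(2M1+M2)/6=1421/545
seg 2: a=4, c=M2/2=-1247/1635, d=(M3−M2)/(6·3)=3928/14715, b=Δ2−h2·(2M2+M3)/6=-789/545
seg 3: a=0, c=M3/2=2681/1635, d=(M4−M3)/(6·1)=-1346/1635, b=Δ3−h3·(2M3+M4)/6=129/109
seg 4: a=2, c=M4/2=-1357/1635, d=(M5−M4)/(6·3)=1357/14715, b=Δ4−h4·(2M4+M5)/6=3259/1635
t_q=5/2 → seg 1, τ=3/2; S=2+1421/545·τ+-321/545·τ²+-284/14715·τ³=1971/436

  seg 0: a=-1 b=1742/545 c=0 d=-107/545
  seg 1: a=2 b=1421/545 c=-321/545 d=-284/14715
  seg 2: a=4 b=-789/545 c=-1247/1635 d=3928/14715
  seg 3: a=0 b=129/109 c=2681/1635 d=-1346/1635
  seg 4: a=2 b=3259/1635 c=-1357/1635 d=1357/14715
S(5/2) = 1971/436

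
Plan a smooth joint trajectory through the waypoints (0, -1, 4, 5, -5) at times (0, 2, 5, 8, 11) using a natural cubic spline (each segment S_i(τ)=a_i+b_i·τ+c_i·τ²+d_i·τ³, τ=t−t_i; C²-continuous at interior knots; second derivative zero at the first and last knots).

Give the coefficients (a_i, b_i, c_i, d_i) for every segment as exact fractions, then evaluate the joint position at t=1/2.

  seg 0: a=0 b=-206/207 c=0 d=205/1656
  seg 1: a=-1 b=203/414 c=205/276 d=-871/7452
  seg 2: a=4 b=1483/828 c=-64/207 d=-439/7452
  seg 3: a=5 b=-685/414 c=-695/828 d=695/7452
S(1/2) = -2129/4416

Δ: Δ0=-1/2, Δ1=5/3, Δ2=1/3, Δ3=-10/3
row 1: diag=10, rhs=13; c'=3/10, d'=13/10
row 2: denom=12−3·3/10=111/10; d'=(-8−3·13/10)/(111/10)=-119/111
row 3: denom=12−3·10/37=414/37; d'=(-22−3·-119/111)/(414/37)=-695/414
back: M3=-695/414
back: M2=-119/111−10/37·-695/414=-128/207
back: M1=13/10−3/10·-128/207=205/138
M: M0=0, M1=205/138, M2=-128/207, M3=-695/414, M4=0
seg 0: a=0, c=M0/2=0, d=(M1−M0)/(6·2)=205/1656, b=Δ0−h0·(2M0+M1)/6=-206/207
seg 1: a=-1, c=M1/2=205/276, d=(M2−M1)/(6·3)=-871/7452, b=Δ1−h1·(2M1+M2)/6=203/414
seg 2: a=4, c=M2/2=-64/207, d=(M3−M2)/(6·3)=-439/7452, b=Δ2−h2·(2M2+M3)/6=1483/828
seg 3: a=5, c=M3/2=-695/828, d=(M4−M3)/(6·3)=695/7452, b=Δ3−h3·(2M3+M4)/6=-685/414
t_q=1/2 → seg 0, τ=1/2; S=0+-206/207·τ+0·τ²+205/1656·τ³=-2129/4416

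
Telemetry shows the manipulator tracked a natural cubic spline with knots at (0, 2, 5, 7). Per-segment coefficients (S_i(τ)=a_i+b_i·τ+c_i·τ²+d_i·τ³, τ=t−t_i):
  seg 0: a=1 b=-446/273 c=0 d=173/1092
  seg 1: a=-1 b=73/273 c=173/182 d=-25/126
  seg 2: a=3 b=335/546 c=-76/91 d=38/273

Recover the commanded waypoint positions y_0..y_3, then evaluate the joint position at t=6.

y_0 = S_0(0) = a_0 = 1
y_1 = S_1(0) = a_1 = -1
y_2 = S_2(0) = a_2 = 3
y_3 = S_2(2) = 2
t_q=6 is in segment 2 (τ=1); S_2(τ)=531/182

y_0=1 y_1=-1 y_2=3 y_3=2
S(6) = 531/182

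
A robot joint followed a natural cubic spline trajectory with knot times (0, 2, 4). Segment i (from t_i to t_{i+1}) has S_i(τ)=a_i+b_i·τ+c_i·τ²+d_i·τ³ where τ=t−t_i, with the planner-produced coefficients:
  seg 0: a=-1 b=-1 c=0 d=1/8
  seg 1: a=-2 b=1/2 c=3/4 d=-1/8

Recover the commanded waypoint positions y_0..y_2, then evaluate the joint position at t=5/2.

y_0 = S_0(0) = a_0 = -1
y_1 = S_1(0) = a_1 = -2
y_2 = S_1(2) = 1
t_q=5/2 is in segment 1 (τ=1/2); S_1(τ)=-101/64

y_0=-1 y_1=-2 y_2=1
S(5/2) = -101/64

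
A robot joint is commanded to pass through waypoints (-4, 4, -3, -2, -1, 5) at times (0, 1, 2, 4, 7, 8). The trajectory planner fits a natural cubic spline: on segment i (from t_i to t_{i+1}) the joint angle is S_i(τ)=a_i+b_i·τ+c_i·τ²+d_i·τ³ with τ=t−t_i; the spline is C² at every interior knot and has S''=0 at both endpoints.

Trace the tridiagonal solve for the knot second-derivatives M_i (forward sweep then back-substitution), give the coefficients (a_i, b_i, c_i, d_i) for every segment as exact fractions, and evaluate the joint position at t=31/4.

  seg 0: a=-4 b=22223/1806 c=0 d=-7775/1806
  seg 1: a=4 b=-551/903 c=-7775/602 d=11785/1806
  seg 2: a=-3 b=-1771/258 c=2005/301 d=-1345/903
  seg 3: a=-2 b=3443/1806 c=-685/301 d=3163/5418
  seg 4: a=-1 b=3625/903 c=1793/602 d=-1793/1806
S(31/4) = 125883/38528

Δ: Δ0=8, Δ1=-7, Δ2=1/2, Δ3=1/3, Δ4=6
row 1: diag=4, rhs=-90; c'=1/4, d'=-45/2
row 2: denom=6−1·1/4=23/4; d'=(45−1·-45/2)/(23/4)=270/23
row 3: denom=10−2·8/23=214/23; d'=(-1−2·270/23)/(214/23)=-563/214
row 4: denom=8−3·69/214=1505/214; d'=(34−3·-563/214)/(1505/214)=1793/301
back: M4=1793/301
back: M3=-563/214−69/214·1793/301=-1370/301
back: M2=270/23−8/23·-1370/301=4010/301
back: M1=-45/2−1/4·4010/301=-7775/301
M: M0=0, M1=-7775/301, M2=4010/301, M3=-1370/301, M4=1793/301, M5=0
seg 0: a=-4, c=M0/2=0, d=(M1−M0)/(6·1)=-7775/1806, b=Δ0−h0·(2M0+M1)/6=22223/1806
seg 1: a=4, c=M1/2=-7775/602, d=(M2−M1)/(6·1)=11785/1806, b=Δ1−h1·(2M1+M2)/6=-551/903
seg 2: a=-3, c=M2/2=2005/301, d=(M3−M2)/(6·2)=-1345/903, b=Δ2−h2·(2M2+M3)/6=-1771/258
seg 3: a=-2, c=M3/2=-685/301, d=(M4−M3)/(6·3)=3163/5418, b=Δ3−h3·(2M3+M4)/6=3443/1806
seg 4: a=-1, c=M4/2=1793/602, d=(M5−M4)/(6·1)=-1793/1806, b=Δ4−h4·(2M4+M5)/6=3625/903
t_q=31/4 → seg 4, τ=3/4; S=-1+3625/903·τ+1793/602·τ²+-1793/1806·τ³=125883/38528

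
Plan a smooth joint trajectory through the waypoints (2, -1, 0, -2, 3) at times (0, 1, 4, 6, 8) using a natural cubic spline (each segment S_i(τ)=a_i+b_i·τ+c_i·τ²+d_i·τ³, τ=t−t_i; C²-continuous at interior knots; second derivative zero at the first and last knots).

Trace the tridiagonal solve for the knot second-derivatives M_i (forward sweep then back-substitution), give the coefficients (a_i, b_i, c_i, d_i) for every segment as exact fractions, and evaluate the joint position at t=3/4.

Δ: Δ0=-3, Δ1=1/3, Δ2=-1, Δ3=5/2
row 1: diag=8, rhs=20; c'=3/8, d'=5/2
row 2: denom=10−3·3/8=71/8; d'=(-8−3·5/2)/(71/8)=-124/71
row 3: denom=8−2·16/71=536/71; d'=(21−2·-124/71)/(536/71)=1739/536
back: M3=1739/536
back: M2=-124/71−16/71·1739/536=-166/67
back: M1=5/2−3/8·-166/67=919/268
M: M0=0, M1=919/268, M2=-166/67, M3=1739/536, M4=0
seg 0: a=2, c=M0/2=0, d=(M1−M0)/(6·1)=919/1608, b=Δ0−h0·(2M0+M1)/6=-5743/1608
seg 1: a=-1, c=M1/2=919/536, d=(M2−M1)/(6·3)=-1583/4824, b=Δ1−h1·(2M1+M2)/6=-1493/804
seg 2: a=0, c=M2/2=-83/67, d=(M3−M2)/(6·2)=3067/6432, b=Δ2−h2·(2M2+M3)/6=-691/1608
seg 3: a=-2, c=M3/2=1739/1072, d=(M4−M3)/(6·2)=-1739/6432, b=Δ3−h3·(2M3+M4)/6=271/804
t_q=3/4 → seg 0, τ=3/4; S=2+-5743/1608·τ+0·τ²+919/1608·τ³=-15009/34304

  seg 0: a=2 b=-5743/1608 c=0 d=919/1608
  seg 1: a=-1 b=-1493/804 c=919/536 d=-1583/4824
  seg 2: a=0 b=-691/1608 c=-83/67 d=3067/6432
  seg 3: a=-2 b=271/804 c=1739/1072 d=-1739/6432
S(3/4) = -15009/34304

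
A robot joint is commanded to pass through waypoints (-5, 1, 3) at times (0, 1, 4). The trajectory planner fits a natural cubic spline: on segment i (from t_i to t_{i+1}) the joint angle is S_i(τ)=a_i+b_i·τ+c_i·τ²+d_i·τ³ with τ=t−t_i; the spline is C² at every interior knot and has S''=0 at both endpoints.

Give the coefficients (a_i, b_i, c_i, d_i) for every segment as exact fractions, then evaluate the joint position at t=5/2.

  seg 0: a=-5 b=20/3 c=0 d=-2/3
  seg 1: a=1 b=14/3 c=-2 d=2/9
S(5/2) = 17/4

Δ: Δ0=6, Δ1=2/3
row 1: diag=8, rhs=-32; c'=3/8, d'=-4
back: M1=-4
M: M0=0, M1=-4, M2=0
seg 0: a=-5, c=M0/2=0, d=(M1−M0)/(6·1)=-2/3, b=Δ0−h0·(2M0+M1)/6=20/3
seg 1: a=1, c=M1/2=-2, d=(M2−M1)/(6·3)=2/9, b=Δ1−h1·(2M1+M2)/6=14/3
t_q=5/2 → seg 1, τ=3/2; S=1+14/3·τ+-2·τ²+2/9·τ³=17/4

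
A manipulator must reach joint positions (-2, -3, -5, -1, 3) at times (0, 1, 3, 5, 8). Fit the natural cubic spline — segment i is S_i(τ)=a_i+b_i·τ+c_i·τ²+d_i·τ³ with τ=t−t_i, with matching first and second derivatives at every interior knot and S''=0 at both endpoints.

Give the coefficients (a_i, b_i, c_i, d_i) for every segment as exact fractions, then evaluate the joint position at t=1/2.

  seg 0: a=-2 b=-265/312 c=0 d=-47/312
  seg 1: a=-3 b=-203/156 c=-47/104 d=47/156
  seg 2: a=-5 b=79/156 c=141/104 d=-95/312
  seg 3: a=-1 b=355/156 c=-49/104 d=49/936
S(1/2) = -2033/832

Δ: Δ0=-1, Δ1=-1, Δ2=2, Δ3=4/3
row 1: diag=6, rhs=0; c'=1/3, d'=0
row 2: denom=8−2·1/3=22/3; d'=(18−2·0)/(22/3)=27/11
row 3: denom=10−2·3/11=104/11; d'=(-4−2·27/11)/(104/11)=-49/52
back: M3=-49/52
back: M2=27/11−3/11·-49/52=141/52
back: M1=0−1/3·141/52=-47/52
M: M0=0, M1=-47/52, M2=141/52, M3=-49/52, M4=0
seg 0: a=-2, c=M0/2=0, d=(M1−M0)/(6·1)=-47/312, b=Δ0−h0·(2M0+M1)/6=-265/312
seg 1: a=-3, c=M1/2=-47/104, d=(M2−M1)/(6·2)=47/156, b=Δ1−h1·(2M1+M2)/6=-203/156
seg 2: a=-5, c=M2/2=141/104, d=(M3−M2)/(6·2)=-95/312, b=Δ2−h2·(2M2+M3)/6=79/156
seg 3: a=-1, c=M3/2=-49/104, d=(M4−M3)/(6·3)=49/936, b=Δ3−h3·(2M3+M4)/6=355/156
t_q=1/2 → seg 0, τ=1/2; S=-2+-265/312·τ+0·τ²+-47/312·τ³=-2033/832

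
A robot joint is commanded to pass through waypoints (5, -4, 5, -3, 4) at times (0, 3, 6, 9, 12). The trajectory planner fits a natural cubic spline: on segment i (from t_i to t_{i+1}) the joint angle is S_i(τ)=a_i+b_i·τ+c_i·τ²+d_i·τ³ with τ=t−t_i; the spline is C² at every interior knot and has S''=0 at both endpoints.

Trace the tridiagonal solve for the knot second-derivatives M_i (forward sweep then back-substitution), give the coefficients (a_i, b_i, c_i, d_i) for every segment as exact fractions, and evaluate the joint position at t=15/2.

Δ: Δ0=-3, Δ1=3, Δ2=-8/3, Δ3=7/3
row 1: diag=12, rhs=36; c'=1/4, d'=3
row 2: denom=12−3·1/4=45/4; d'=(-34−3·3)/(45/4)=-172/45
row 3: denom=12−3·4/15=56/5; d'=(30−3·-172/45)/(56/5)=311/84
back: M3=311/84
back: M2=-172/45−4/15·311/84=-101/21
back: M1=3−1/4·-101/21=353/84
M: M0=0, M1=353/84, M2=-101/21, M3=311/84, M4=0
seg 0: a=5, c=M0/2=0, d=(M1−M0)/(6·3)=353/1512, b=Δ0−h0·(2M0+M1)/6=-857/168
seg 1: a=-4, c=M1/2=353/168, d=(M2−M1)/(6·3)=-757/1512, b=Δ1−h1·(2M1+M2)/6=101/84
seg 2: a=5, c=M2/2=-101/42, d=(M3−M2)/(6·3)=715/1512, b=Δ2−h2·(2M2+M3)/6=7/24
seg 3: a=-3, c=M3/2=311/168, d=(M4−M3)/(6·3)=-311/1512, b=Δ3−h3·(2M3+M4)/6=-115/84
t_q=15/2 → seg 2, τ=3/2; S=5+7/24·τ+-101/42·τ²+715/1512·τ³=727/448

  seg 0: a=5 b=-857/168 c=0 d=353/1512
  seg 1: a=-4 b=101/84 c=353/168 d=-757/1512
  seg 2: a=5 b=7/24 c=-101/42 d=715/1512
  seg 3: a=-3 b=-115/84 c=311/168 d=-311/1512
S(15/2) = 727/448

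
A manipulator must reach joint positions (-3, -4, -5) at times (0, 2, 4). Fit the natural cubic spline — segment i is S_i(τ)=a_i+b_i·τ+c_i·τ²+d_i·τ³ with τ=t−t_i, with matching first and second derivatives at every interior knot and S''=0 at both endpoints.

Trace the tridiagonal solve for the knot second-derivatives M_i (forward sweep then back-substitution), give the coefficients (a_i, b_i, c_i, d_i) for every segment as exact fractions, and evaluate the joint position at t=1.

Δ: Δ0=-1/2, Δ1=-1/2
row 1: diag=8, rhs=0; c'=1/4, d'=0
back: M1=0
M: M0=0, M1=0, M2=0
seg 0: a=-3, c=M0/2=0, d=(M1−M0)/(6·2)=0, b=Δ0−h0·(2M0+M1)/6=-1/2
seg 1: a=-4, c=M1/2=0, d=(M2−M1)/(6·2)=0, b=Δ1−h1·(2M1+M2)/6=-1/2
t_q=1 → seg 0, τ=1; S=-3+-1/2·τ+0·τ²+0·τ³=-7/2

  seg 0: a=-3 b=-1/2 c=0 d=0
  seg 1: a=-4 b=-1/2 c=0 d=0
S(1) = -7/2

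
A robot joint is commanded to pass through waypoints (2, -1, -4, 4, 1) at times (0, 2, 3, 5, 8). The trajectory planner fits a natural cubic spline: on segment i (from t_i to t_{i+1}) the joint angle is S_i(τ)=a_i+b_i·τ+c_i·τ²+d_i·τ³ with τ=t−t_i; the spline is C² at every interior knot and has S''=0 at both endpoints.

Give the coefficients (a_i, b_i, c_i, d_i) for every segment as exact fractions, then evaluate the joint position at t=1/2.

Δ: Δ0=-3/2, Δ1=-3, Δ2=4, Δ3=-1
row 1: diag=6, rhs=-9; c'=1/6, d'=-3/2
row 2: denom=6−1·1/6=35/6; d'=(42−1·-3/2)/(35/6)=261/35
row 3: denom=10−2·12/35=326/35; d'=(-30−2·261/35)/(326/35)=-786/163
back: M3=-786/163
back: M2=261/35−12/35·-786/163=1485/163
back: M1=-3/2−1/6·1485/163=-492/163
M: M0=0, M1=-492/163, M2=1485/163, M3=-786/163, M4=0
seg 0: a=2, c=M0/2=0, d=(M1−M0)/(6·2)=-41/163, b=Δ0−h0·(2M0+M1)/6=-161/326
seg 1: a=-1, c=M1/2=-246/163, d=(M2−M1)/(6·1)=659/326, b=Δ1−h1·(2M1+M2)/6=-1145/326
seg 2: a=-4, c=M2/2=1485/326, d=(M3−M2)/(6·2)=-757/652, b=Δ2−h2·(2M2+M3)/6=-76/163
seg 3: a=4, c=M3/2=-393/163, d=(M4−M3)/(6·3)=131/489, b=Δ3−h3·(2M3+M4)/6=623/163
t_q=1/2 → seg 0, τ=1/2; S=2+-161/326·τ+0·τ²+-41/163·τ³=2245/1304

  seg 0: a=2 b=-161/326 c=0 d=-41/163
  seg 1: a=-1 b=-1145/326 c=-246/163 d=659/326
  seg 2: a=-4 b=-76/163 c=1485/326 d=-757/652
  seg 3: a=4 b=623/163 c=-393/163 d=131/489
S(1/2) = 2245/1304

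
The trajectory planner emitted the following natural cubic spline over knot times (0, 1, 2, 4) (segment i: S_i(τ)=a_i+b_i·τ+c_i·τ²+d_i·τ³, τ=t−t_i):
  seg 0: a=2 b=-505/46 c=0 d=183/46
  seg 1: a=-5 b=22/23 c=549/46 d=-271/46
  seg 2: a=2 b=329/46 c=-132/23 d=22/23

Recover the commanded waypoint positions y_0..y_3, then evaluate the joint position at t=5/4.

y_0=2 y_1=-5 y_2=2 y_3=1
S(5/4) = -12091/2944

y_0 = S_0(0) = a_0 = 2
y_1 = S_1(0) = a_1 = -5
y_2 = S_2(0) = a_2 = 2
y_3 = S_2(2) = 1
t_q=5/4 is in segment 1 (τ=1/4); S_1(τ)=-12091/2944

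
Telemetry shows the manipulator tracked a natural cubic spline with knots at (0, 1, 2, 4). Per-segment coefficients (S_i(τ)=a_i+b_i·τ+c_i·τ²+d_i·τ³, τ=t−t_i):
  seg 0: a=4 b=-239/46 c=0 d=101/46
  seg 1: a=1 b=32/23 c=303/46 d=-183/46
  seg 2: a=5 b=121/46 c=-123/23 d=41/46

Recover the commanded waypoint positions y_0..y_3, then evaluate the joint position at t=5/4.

y_0=4 y_1=1 y_2=5 y_3=-4
S(5/4) = 4997/2944

y_0 = S_0(0) = a_0 = 4
y_1 = S_1(0) = a_1 = 1
y_2 = S_2(0) = a_2 = 5
y_3 = S_2(2) = -4
t_q=5/4 is in segment 1 (τ=1/4); S_1(τ)=4997/2944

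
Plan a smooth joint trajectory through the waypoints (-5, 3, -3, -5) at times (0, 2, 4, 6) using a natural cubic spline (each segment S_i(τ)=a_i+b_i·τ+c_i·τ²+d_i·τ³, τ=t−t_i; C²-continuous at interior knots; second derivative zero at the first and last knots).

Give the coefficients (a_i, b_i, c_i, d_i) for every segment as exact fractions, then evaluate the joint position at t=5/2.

  seg 0: a=-5 b=6 c=0 d=-1/2
  seg 1: a=3 b=0 c=-3 d=3/4
  seg 2: a=-3 b=-3 c=3/2 d=-1/4
S(5/2) = 75/32

Δ: Δ0=4, Δ1=-3, Δ2=-1
row 1: diag=8, rhs=-42; c'=1/4, d'=-21/4
row 2: denom=8−2·1/4=15/2; d'=(12−2·-21/4)/(15/2)=3
back: M2=3
back: M1=-21/4−1/4·3=-6
M: M0=0, M1=-6, M2=3, M3=0
seg 0: a=-5, c=M0/2=0, d=(M1−M0)/(6·2)=-1/2, b=Δ0−h0·(2M0+M1)/6=6
seg 1: a=3, c=M1/2=-3, d=(M2−M1)/(6·2)=3/4, b=Δ1−h1·(2M1+M2)/6=0
seg 2: a=-3, c=M2/2=3/2, d=(M3−M2)/(6·2)=-1/4, b=Δ2−h2·(2M2+M3)/6=-3
t_q=5/2 → seg 1, τ=1/2; S=3+0·τ+-3·τ²+3/4·τ³=75/32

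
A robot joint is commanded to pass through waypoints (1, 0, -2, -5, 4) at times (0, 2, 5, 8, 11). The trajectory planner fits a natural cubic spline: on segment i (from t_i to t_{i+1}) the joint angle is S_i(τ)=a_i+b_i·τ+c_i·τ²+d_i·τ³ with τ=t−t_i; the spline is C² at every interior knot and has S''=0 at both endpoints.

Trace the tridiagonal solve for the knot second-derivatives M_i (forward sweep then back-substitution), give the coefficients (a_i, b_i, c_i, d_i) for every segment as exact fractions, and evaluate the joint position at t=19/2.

  seg 0: a=1 b=-112/207 c=0 d=17/1656
  seg 1: a=0 b=-173/414 c=17/276 d=-359/7452
  seg 2: a=-2 b=-1117/828 c=-77/207 d=1213/7452
  seg 3: a=-5 b=337/414 c=905/828 d=-905/7452
S(19/2) = -1273/736

Δ: Δ0=-1/2, Δ1=-2/3, Δ2=-1, Δ3=3
row 1: diag=10, rhs=-1; c'=3/10, d'=-1/10
row 2: denom=12−3·3/10=111/10; d'=(-2−3·-1/10)/(111/10)=-17/111
row 3: denom=12−3·10/37=414/37; d'=(24−3·-17/111)/(414/37)=905/414
back: M3=905/414
back: M2=-17/111−10/37·905/414=-154/207
back: M1=-1/10−3/10·-154/207=17/138
M: M0=0, M1=17/138, M2=-154/207, M3=905/414, M4=0
seg 0: a=1, c=M0/2=0, d=(M1−M0)/(6·2)=17/1656, b=Δ0−h0·(2M0+M1)/6=-112/207
seg 1: a=0, c=M1/2=17/276, d=(M2−M1)/(6·3)=-359/7452, b=Δ1−h1·(2M1+M2)/6=-173/414
seg 2: a=-2, c=M2/2=-77/207, d=(M3−M2)/(6·3)=1213/7452, b=Δ2−h2·(2M2+M3)/6=-1117/828
seg 3: a=-5, c=M3/2=905/828, d=(M4−M3)/(6·3)=-905/7452, b=Δ3−h3·(2M3+M4)/6=337/414
t_q=19/2 → seg 3, τ=3/2; S=-5+337/414·τ+905/828·τ²+-905/7452·τ³=-1273/736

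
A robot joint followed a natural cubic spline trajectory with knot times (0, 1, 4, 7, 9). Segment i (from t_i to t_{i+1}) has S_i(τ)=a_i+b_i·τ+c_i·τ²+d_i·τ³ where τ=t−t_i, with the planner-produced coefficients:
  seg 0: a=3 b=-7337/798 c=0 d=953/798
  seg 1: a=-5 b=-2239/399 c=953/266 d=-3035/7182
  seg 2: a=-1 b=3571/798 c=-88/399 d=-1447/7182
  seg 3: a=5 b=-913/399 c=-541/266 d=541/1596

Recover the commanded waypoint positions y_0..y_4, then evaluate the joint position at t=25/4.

y_0=3 y_1=-5 y_2=-1 y_3=5 y_4=-5
S(25/4) = 96307/17024

y_0 = S_0(0) = a_0 = 3
y_1 = S_1(0) = a_1 = -5
y_2 = S_2(0) = a_2 = -1
y_3 = S_3(0) = a_3 = 5
y_4 = S_3(2) = -5
t_q=25/4 is in segment 2 (τ=9/4); S_2(τ)=96307/17024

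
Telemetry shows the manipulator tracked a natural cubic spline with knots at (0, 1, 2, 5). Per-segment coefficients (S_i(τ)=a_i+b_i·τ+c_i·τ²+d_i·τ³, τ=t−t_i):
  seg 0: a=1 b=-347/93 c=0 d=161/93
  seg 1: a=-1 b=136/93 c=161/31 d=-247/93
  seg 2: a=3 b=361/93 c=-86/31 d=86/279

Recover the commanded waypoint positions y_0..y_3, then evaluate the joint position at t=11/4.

y_0 = S_0(0) = a_0 = 1
y_1 = S_1(0) = a_1 = -1
y_2 = S_2(0) = a_2 = 3
y_3 = S_2(3) = -2
t_q=11/4 is in segment 2 (τ=3/4); S_2(τ)=4445/992

y_0=1 y_1=-1 y_2=3 y_3=-2
S(11/4) = 4445/992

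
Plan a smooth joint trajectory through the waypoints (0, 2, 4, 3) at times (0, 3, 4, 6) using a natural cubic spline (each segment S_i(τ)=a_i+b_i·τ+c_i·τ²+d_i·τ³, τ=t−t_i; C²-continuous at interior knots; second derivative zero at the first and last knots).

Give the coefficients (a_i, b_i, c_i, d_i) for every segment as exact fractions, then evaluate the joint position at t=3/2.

Δ: Δ0=2/3, Δ1=2, Δ2=-1/2
row 1: diag=8, rhs=8; c'=1/8, d'=1
row 2: denom=6−1·1/8=47/8; d'=(-15−1·1)/(47/8)=-128/47
back: M2=-128/47
back: M1=1−1/8·-128/47=63/47
M: M0=0, M1=63/47, M2=-128/47, M3=0
seg 0: a=0, c=M0/2=0, d=(M1−M0)/(6·3)=7/94, b=Δ0−h0·(2M0+M1)/6=-1/282
seg 1: a=2, c=M1/2=63/94, d=(M2−M1)/(6·1)=-191/282, b=Δ1−h1·(2M1+M2)/6=283/141
seg 2: a=4, c=M2/2=-64/47, d=(M3−M2)/(6·2)=32/141, b=Δ2−h2·(2M2+M3)/6=371/282
t_q=3/2 → seg 0, τ=3/2; S=0+-1/282·τ+0·τ²+7/94·τ³=185/752

  seg 0: a=0 b=-1/282 c=0 d=7/94
  seg 1: a=2 b=283/141 c=63/94 d=-191/282
  seg 2: a=4 b=371/282 c=-64/47 d=32/141
S(3/2) = 185/752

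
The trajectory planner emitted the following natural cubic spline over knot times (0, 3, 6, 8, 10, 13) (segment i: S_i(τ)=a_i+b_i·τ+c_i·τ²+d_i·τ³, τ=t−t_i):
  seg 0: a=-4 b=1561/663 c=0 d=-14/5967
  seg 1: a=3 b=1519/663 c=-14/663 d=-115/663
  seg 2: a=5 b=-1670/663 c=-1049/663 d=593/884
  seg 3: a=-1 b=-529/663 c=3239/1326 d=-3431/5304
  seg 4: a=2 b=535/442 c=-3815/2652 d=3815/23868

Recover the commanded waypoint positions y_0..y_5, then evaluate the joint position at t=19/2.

y_0 = S_0(0) = a_0 = -4
y_1 = S_1(0) = a_1 = 3
y_2 = S_2(0) = a_2 = 5
y_3 = S_3(0) = a_3 = -1
y_4 = S_4(0) = a_4 = 2
y_5 = S_4(3) = -3
t_q=19/2 is in segment 3 (τ=3/2); S_3(τ)=15785/14144

y_0=-4 y_1=3 y_2=5 y_3=-1 y_4=2 y_5=-3
S(19/2) = 15785/14144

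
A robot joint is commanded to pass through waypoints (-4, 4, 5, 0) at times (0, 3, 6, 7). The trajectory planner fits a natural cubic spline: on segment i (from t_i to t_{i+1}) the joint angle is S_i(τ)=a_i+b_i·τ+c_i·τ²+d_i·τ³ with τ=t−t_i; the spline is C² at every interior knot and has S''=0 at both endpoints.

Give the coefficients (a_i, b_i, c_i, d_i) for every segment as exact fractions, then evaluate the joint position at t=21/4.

  seg 0: a=-4 b=80/29 c=0 d=-8/783
  seg 1: a=4 b=72/29 c=-8/87 d=-163/783
  seg 2: a=5 b=-107/29 c=-57/29 d=19/29
S(21/4) = 12527/1856

Δ: Δ0=8/3, Δ1=1/3, Δ2=-5
row 1: diag=12, rhs=-14; c'=1/4, d'=-7/6
row 2: denom=8−3·1/4=29/4; d'=(-32−3·-7/6)/(29/4)=-114/29
back: M2=-114/29
back: M1=-7/6−1/4·-114/29=-16/87
M: M0=0, M1=-16/87, M2=-114/29, M3=0
seg 0: a=-4, c=M0/2=0, d=(M1−M0)/(6·3)=-8/783, b=Δ0−h0·(2M0+M1)/6=80/29
seg 1: a=4, c=M1/2=-8/87, d=(M2−M1)/(6·3)=-163/783, b=Δ1−h1·(2M1+M2)/6=72/29
seg 2: a=5, c=M2/2=-57/29, d=(M3−M2)/(6·1)=19/29, b=Δ2−h2·(2M2+M3)/6=-107/29
t_q=21/4 → seg 1, τ=9/4; S=4+72/29·τ+-8/87·τ²+-163/783·τ³=12527/1856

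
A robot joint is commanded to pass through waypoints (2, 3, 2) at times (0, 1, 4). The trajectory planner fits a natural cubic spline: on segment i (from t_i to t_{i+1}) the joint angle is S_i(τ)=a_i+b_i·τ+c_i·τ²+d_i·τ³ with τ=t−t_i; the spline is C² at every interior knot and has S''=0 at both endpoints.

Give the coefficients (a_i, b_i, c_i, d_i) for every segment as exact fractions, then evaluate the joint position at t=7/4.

  seg 0: a=2 b=7/6 c=0 d=-1/6
  seg 1: a=3 b=2/3 c=-1/2 d=1/18
S(7/4) = 415/128

Δ: Δ0=1, Δ1=-1/3
row 1: diag=8, rhs=-8; c'=3/8, d'=-1
back: M1=-1
M: M0=0, M1=-1, M2=0
seg 0: a=2, c=M0/2=0, d=(M1−M0)/(6·1)=-1/6, b=Δ0−h0·(2M0+M1)/6=7/6
seg 1: a=3, c=M1/2=-1/2, d=(M2−M1)/(6·3)=1/18, b=Δ1−h1·(2M1+M2)/6=2/3
t_q=7/4 → seg 1, τ=3/4; S=3+2/3·τ+-1/2·τ²+1/18·τ³=415/128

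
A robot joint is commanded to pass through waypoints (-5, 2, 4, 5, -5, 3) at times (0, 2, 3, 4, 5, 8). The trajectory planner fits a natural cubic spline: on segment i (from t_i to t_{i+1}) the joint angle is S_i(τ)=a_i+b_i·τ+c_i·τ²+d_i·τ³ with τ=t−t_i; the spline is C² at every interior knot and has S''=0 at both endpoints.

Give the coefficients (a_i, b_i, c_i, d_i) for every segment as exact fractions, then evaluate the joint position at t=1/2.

  seg 0: a=-5 b=16889/3990 c=0 d=-731/3990
  seg 1: a=2 b=8117/3990 c=-731/665 d=607/570
  seg 2: a=4 b=6046/1995 c=2787/1330 d=-16463/3990
  seg 3: a=5 b=-4115/798 c=-6838/665 d=21703/3990
  seg 4: a=-5 b=-18761/1995 c=8027/1330 d=-8027/11970
S(1/2) = -6185/2128

Δ: Δ0=7/2, Δ1=2, Δ2=1, Δ3=-10, Δ4=8/3
row 1: diag=6, rhs=-9; c'=1/6, d'=-3/2
row 2: denom=4−1·1/6=23/6; d'=(-6−1·-3/2)/(23/6)=-27/23
row 3: denom=4−1·6/23=86/23; d'=(-66−1·-27/23)/(86/23)=-1491/86
row 4: denom=8−1·23/86=665/86; d'=(76−1·-1491/86)/(665/86)=8027/665
back: M4=8027/665
back: M3=-1491/86−23/86·8027/665=-13676/665
back: M2=-27/23−6/23·-13676/665=2787/665
back: M1=-3/2−1/6·2787/665=-1462/665
M: M0=0, M1=-1462/665, M2=2787/665, M3=-13676/665, M4=8027/665, M5=0
seg 0: a=-5, c=M0/2=0, d=(M1−M0)/(6·2)=-731/3990, b=Δ0−h0·(2M0+M1)/6=16889/3990
seg 1: a=2, c=M1/2=-731/665, d=(M2−M1)/(6·1)=607/570, b=Δ1−h1·(2M1+M2)/6=8117/3990
seg 2: a=4, c=M2/2=2787/1330, d=(M3−M2)/(6·1)=-16463/3990, b=Δ2−h2·(2M2+M3)/6=6046/1995
seg 3: a=5, c=M3/2=-6838/665, d=(M4−M3)/(6·1)=21703/3990, b=Δ3−h3·(2M3+M4)/6=-4115/798
seg 4: a=-5, c=M4/2=8027/1330, d=(M5−M4)/(6·3)=-8027/11970, b=Δ4−h4·(2M4+M5)/6=-18761/1995
t_q=1/2 → seg 0, τ=1/2; S=-5+16889/3990·τ+0·τ²+-731/3990·τ³=-6185/2128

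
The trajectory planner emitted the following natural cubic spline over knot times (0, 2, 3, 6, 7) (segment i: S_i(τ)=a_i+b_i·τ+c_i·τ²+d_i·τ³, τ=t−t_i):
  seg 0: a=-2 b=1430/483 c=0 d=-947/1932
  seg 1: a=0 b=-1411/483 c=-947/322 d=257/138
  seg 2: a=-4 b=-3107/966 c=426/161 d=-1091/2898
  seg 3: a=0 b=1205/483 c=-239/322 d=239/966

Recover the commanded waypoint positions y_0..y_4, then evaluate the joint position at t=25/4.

y_0 = S_0(0) = a_0 = -2
y_1 = S_1(0) = a_1 = 0
y_2 = S_2(0) = a_2 = -4
y_3 = S_3(0) = a_3 = 0
y_4 = S_3(1) = 2
t_q=25/4 is in segment 3 (τ=1/4); S_3(τ)=1711/2944

y_0=-2 y_1=0 y_2=-4 y_3=0 y_4=2
S(25/4) = 1711/2944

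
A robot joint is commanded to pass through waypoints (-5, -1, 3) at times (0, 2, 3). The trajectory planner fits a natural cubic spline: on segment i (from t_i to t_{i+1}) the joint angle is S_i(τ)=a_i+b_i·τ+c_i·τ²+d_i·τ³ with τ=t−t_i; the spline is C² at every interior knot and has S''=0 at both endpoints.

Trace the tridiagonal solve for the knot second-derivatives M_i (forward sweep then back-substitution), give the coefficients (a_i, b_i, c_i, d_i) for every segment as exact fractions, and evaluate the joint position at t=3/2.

  seg 0: a=-5 b=4/3 c=0 d=1/6
  seg 1: a=-1 b=10/3 c=1 d=-1/3
S(3/2) = -39/16

Δ: Δ0=2, Δ1=4
row 1: diag=6, rhs=12; c'=1/6, d'=2
back: M1=2
M: M0=0, M1=2, M2=0
seg 0: a=-5, c=M0/2=0, d=(M1−M0)/(6·2)=1/6, b=Δ0−h0·(2M0+M1)/6=4/3
seg 1: a=-1, c=M1/2=1, d=(M2−M1)/(6·1)=-1/3, b=Δ1−h1·(2M1+M2)/6=10/3
t_q=3/2 → seg 0, τ=3/2; S=-5+4/3·τ+0·τ²+1/6·τ³=-39/16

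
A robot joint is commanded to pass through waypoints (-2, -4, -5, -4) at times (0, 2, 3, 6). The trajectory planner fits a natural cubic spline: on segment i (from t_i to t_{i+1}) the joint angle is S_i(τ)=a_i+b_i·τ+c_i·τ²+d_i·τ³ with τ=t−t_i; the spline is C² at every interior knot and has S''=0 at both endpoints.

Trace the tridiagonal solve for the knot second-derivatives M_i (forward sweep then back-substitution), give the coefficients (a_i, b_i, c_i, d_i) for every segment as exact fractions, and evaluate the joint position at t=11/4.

  seg 0: a=-2 b=-133/141 c=0 d=-2/141
  seg 1: a=-4 b=-157/141 c=-4/47 d=28/141
  seg 2: a=-5 b=-97/141 c=24/47 d=-8/141
S(11/4) = -3609/752

Δ: Δ0=-1, Δ1=-1, Δ2=1/3
row 1: diag=6, rhs=0; c'=1/6, d'=0
row 2: denom=8−1·1/6=47/6; d'=(8−1·0)/(47/6)=48/47
back: M2=48/47
back: M1=0−1/6·48/47=-8/47
M: M0=0, M1=-8/47, M2=48/47, M3=0
seg 0: a=-2, c=M0/2=0, d=(M1−M0)/(6·2)=-2/141, b=Δ0−h0·(2M0+M1)/6=-133/141
seg 1: a=-4, c=M1/2=-4/47, d=(M2−M1)/(6·1)=28/141, b=Δ1−h1·(2M1+M2)/6=-157/141
seg 2: a=-5, c=M2/2=24/47, d=(M3−M2)/(6·3)=-8/141, b=Δ2−h2·(2M2+M3)/6=-97/141
t_q=11/4 → seg 1, τ=3/4; S=-4+-157/141·τ+-4/47·τ²+28/141·τ³=-3609/752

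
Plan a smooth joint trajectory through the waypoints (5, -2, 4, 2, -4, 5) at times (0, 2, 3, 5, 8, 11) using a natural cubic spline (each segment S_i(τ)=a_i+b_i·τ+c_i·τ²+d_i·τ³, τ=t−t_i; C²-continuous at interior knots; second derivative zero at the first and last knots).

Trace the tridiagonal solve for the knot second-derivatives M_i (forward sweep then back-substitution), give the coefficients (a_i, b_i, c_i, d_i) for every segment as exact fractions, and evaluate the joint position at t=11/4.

Δ: Δ0=-7/2, Δ1=6, Δ2=-1, Δ3=-2, Δ4=3
row 1: diag=6, rhs=57; c'=1/6, d'=19/2
row 2: denom=6−1·1/6=35/6; d'=(-42−1·19/2)/(35/6)=-309/35
row 3: denom=10−2·12/35=326/35; d'=(-6−2·-309/35)/(326/35)=204/163
row 4: denom=12−3·105/326=3597/326; d'=(30−3·204/163)/(3597/326)=2852/1199
back: M4=2852/1199
back: M3=204/163−105/326·2852/1199=582/1199
back: M2=-309/35−12/35·582/1199=-10785/1199
back: M1=19/2−1/6·-10785/1199=13188/1199
M: M0=0, M1=13188/1199, M2=-10785/1199, M3=582/1199, M4=2852/1199, M5=0
seg 0: a=5, c=M0/2=0, d=(M1−M0)/(6·2)=1099/1199, b=Δ0−h0·(2M0+M1)/6=-17185/2398
seg 1: a=-2, c=M1/2=6594/1199, d=(M2−M1)/(6·1)=-7991/2398, b=Δ1−h1·(2M1+M2)/6=9191/2398
seg 2: a=4, c=M2/2=-10785/2398, d=(M3−M2)/(6·2)=3789/4796, b=Δ2−h2·(2M2+M3)/6=527/109
seg 3: a=2, c=M3/2=291/1199, d=(M4−M3)/(6·3)=1135/10791, b=Δ3−h3·(2M3+M4)/6=-4406/1199
seg 4: a=-4, c=M4/2=1426/1199, d=(M5−M4)/(6·3)=-1426/10791, b=Δ4−h4·(2M4+M5)/6=745/1199
t_q=11/4 → seg 1, τ=3/4; S=-2+9191/2398·τ+6594/1199·τ²+-7991/2398·τ³=393235/153472

  seg 0: a=5 b=-17185/2398 c=0 d=1099/1199
  seg 1: a=-2 b=9191/2398 c=6594/1199 d=-7991/2398
  seg 2: a=4 b=527/109 c=-10785/2398 d=3789/4796
  seg 3: a=2 b=-4406/1199 c=291/1199 d=1135/10791
  seg 4: a=-4 b=745/1199 c=1426/1199 d=-1426/10791
S(11/4) = 393235/153472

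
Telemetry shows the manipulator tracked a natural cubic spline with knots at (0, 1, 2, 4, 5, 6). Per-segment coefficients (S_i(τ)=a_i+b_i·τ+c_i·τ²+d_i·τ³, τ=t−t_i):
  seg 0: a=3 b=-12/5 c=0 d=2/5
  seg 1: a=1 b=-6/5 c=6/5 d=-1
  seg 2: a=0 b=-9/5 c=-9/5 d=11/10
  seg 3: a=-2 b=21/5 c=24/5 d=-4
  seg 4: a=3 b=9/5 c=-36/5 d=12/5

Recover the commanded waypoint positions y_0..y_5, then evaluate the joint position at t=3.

y_0=3 y_1=1 y_2=0 y_3=-2 y_4=3 y_5=0
S(3) = -5/2

y_0 = S_0(0) = a_0 = 3
y_1 = S_1(0) = a_1 = 1
y_2 = S_2(0) = a_2 = 0
y_3 = S_3(0) = a_3 = -2
y_4 = S_4(0) = a_4 = 3
y_5 = S_4(1) = 0
t_q=3 is in segment 2 (τ=1); S_2(τ)=-5/2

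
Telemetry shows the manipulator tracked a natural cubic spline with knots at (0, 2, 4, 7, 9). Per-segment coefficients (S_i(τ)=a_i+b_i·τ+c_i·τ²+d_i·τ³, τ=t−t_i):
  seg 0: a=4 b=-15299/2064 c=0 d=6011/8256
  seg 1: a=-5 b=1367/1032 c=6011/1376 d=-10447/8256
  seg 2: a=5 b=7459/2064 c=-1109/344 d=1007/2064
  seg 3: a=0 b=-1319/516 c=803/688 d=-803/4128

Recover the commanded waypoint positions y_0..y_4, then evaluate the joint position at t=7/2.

y_0=4 y_1=-5 y_2=5 y_3=0 y_4=-2
S(7/2) = 56037/22016

y_0 = S_0(0) = a_0 = 4
y_1 = S_1(0) = a_1 = -5
y_2 = S_2(0) = a_2 = 5
y_3 = S_3(0) = a_3 = 0
y_4 = S_3(2) = -2
t_q=7/2 is in segment 1 (τ=3/2); S_1(τ)=56037/22016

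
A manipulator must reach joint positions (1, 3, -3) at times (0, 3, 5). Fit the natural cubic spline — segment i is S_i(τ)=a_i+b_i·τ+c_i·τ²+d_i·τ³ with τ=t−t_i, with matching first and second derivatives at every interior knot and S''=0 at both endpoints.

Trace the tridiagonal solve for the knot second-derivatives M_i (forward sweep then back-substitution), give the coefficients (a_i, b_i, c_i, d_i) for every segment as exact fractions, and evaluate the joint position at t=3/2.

Δ: Δ0=2/3, Δ1=-3
row 1: diag=10, rhs=-22; c'=1/5, d'=-11/5
back: M1=-11/5
M: M0=0, M1=-11/5, M2=0
seg 0: a=1, c=M0/2=0, d=(M1−M0)/(6·3)=-11/90, b=Δ0−h0·(2M0+M1)/6=53/30
seg 1: a=3, c=M1/2=-11/10, d=(M2−M1)/(6·2)=11/60, b=Δ1−h1·(2M1+M2)/6=-23/15
t_q=3/2 → seg 0, τ=3/2; S=1+53/30·τ+0·τ²+-11/90·τ³=259/80

  seg 0: a=1 b=53/30 c=0 d=-11/90
  seg 1: a=3 b=-23/15 c=-11/10 d=11/60
S(3/2) = 259/80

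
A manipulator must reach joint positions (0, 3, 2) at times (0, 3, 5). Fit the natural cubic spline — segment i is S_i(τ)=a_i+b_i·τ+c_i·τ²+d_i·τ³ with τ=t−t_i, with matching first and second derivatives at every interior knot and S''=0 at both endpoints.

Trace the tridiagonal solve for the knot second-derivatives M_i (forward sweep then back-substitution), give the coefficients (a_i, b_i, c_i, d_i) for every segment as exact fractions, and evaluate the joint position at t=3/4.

  seg 0: a=0 b=29/20 c=0 d=-1/20
  seg 1: a=3 b=1/10 c=-9/20 d=3/40
S(3/4) = 273/256

Δ: Δ0=1, Δ1=-1/2
row 1: diag=10, rhs=-9; c'=1/5, d'=-9/10
back: M1=-9/10
M: M0=0, M1=-9/10, M2=0
seg 0: a=0, c=M0/2=0, d=(M1−M0)/(6·3)=-1/20, b=Δ0−h0·(2M0+M1)/6=29/20
seg 1: a=3, c=M1/2=-9/20, d=(M2−M1)/(6·2)=3/40, b=Δ1−h1·(2M1+M2)/6=1/10
t_q=3/4 → seg 0, τ=3/4; S=0+29/20·τ+0·τ²+-1/20·τ³=273/256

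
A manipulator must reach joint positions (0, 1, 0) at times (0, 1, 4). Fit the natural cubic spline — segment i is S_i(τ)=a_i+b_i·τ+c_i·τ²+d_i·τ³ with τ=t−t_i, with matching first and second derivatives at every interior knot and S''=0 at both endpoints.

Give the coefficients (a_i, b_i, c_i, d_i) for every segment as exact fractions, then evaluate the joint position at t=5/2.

Δ: Δ0=1, Δ1=-1/3
row 1: diag=8, rhs=-8; c'=3/8, d'=-1
back: M1=-1
M: M0=0, M1=-1, M2=0
seg 0: a=0, c=M0/2=0, d=(M1−M0)/(6·1)=-1/6, b=Δ0−h0·(2M0+M1)/6=7/6
seg 1: a=1, c=M1/2=-1/2, d=(M2−M1)/(6·3)=1/18, b=Δ1−h1·(2M1+M2)/6=2/3
t_q=5/2 → seg 1, τ=3/2; S=1+2/3·τ+-1/2·τ²+1/18·τ³=17/16

  seg 0: a=0 b=7/6 c=0 d=-1/6
  seg 1: a=1 b=2/3 c=-1/2 d=1/18
S(5/2) = 17/16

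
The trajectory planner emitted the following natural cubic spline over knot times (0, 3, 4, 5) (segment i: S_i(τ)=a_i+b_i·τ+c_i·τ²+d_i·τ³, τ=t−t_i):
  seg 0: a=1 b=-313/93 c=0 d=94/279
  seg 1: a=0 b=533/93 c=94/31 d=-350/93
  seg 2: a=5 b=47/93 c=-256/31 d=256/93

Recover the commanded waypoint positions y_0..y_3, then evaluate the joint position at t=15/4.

y_0=1 y_1=0 y_2=5 y_3=0
S(15/4) = 4381/992

y_0 = S_0(0) = a_0 = 1
y_1 = S_1(0) = a_1 = 0
y_2 = S_2(0) = a_2 = 5
y_3 = S_2(1) = 0
t_q=15/4 is in segment 1 (τ=3/4); S_1(τ)=4381/992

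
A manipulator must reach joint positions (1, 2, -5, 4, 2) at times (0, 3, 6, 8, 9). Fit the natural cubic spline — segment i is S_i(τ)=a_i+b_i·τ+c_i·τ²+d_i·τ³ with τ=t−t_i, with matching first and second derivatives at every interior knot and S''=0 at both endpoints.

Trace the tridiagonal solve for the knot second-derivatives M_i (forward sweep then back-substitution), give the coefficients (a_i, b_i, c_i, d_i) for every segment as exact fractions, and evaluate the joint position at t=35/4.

  seg 0: a=1 b=190/103 c=0 d=-467/2781
  seg 1: a=2 b=-277/103 c=-467/309 d=1511/2781
  seg 2: a=-5 b=300/103 c=348/103 d=-1065/824
  seg 3: a=4 b=189/206 c=-1803/412 d=601/412
S(35/4) = 74935/26368

Δ: Δ0=1/3, Δ1=-7/3, Δ2=9/2, Δ3=-2
row 1: diag=12, rhs=-16; c'=1/4, d'=-4/3
row 2: denom=10−3·1/4=37/4; d'=(41−3·-4/3)/(37/4)=180/37
row 3: denom=6−2·8/37=206/37; d'=(-39−2·180/37)/(206/37)=-1803/206
back: M3=-1803/206
back: M2=180/37−8/37·-1803/206=696/103
back: M1=-4/3−1/4·696/103=-934/309
M: M0=0, M1=-934/309, M2=696/103, M3=-1803/206, M4=0
seg 0: a=1, c=M0/2=0, d=(M1−M0)/(6·3)=-467/2781, b=Δ0−h0·(2M0+M1)/6=190/103
seg 1: a=2, c=M1/2=-467/309, d=(M2−M1)/(6·3)=1511/2781, b=Δ1−h1·(2M1+M2)/6=-277/103
seg 2: a=-5, c=M2/2=348/103, d=(M3−M2)/(6·2)=-1065/824, b=Δ2−h2·(2M2+M3)/6=300/103
seg 3: a=4, c=M3/2=-1803/412, d=(M4−M3)/(6·1)=601/412, b=Δ3−h3·(2M3+M4)/6=189/206
t_q=35/4 → seg 3, τ=3/4; S=4+189/206·τ+-1803/412·τ²+601/412·τ³=74935/26368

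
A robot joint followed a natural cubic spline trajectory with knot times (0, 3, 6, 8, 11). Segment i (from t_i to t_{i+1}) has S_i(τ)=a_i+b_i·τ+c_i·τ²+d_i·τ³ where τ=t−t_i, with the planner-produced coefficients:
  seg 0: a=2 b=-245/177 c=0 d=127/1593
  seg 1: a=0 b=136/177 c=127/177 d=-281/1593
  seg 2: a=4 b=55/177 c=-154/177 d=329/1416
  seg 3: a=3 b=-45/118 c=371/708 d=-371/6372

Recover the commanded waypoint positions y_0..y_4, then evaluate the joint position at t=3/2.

y_0=2 y_1=0 y_2=4 y_3=3 y_4=5
S(3/2) = 91/472

y_0 = S_0(0) = a_0 = 2
y_1 = S_1(0) = a_1 = 0
y_2 = S_2(0) = a_2 = 4
y_3 = S_3(0) = a_3 = 3
y_4 = S_3(3) = 5
t_q=3/2 is in segment 0 (τ=3/2); S_0(τ)=91/472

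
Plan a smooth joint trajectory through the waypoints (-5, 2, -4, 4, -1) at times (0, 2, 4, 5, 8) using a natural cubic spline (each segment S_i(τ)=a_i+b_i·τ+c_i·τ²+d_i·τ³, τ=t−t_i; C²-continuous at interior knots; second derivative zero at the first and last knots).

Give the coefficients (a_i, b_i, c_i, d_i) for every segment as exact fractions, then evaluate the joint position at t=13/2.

  seg 0: a=-5 b=6617/1032 c=0 d=-3005/4128
  seg 1: a=2 b=-1199/516 c=-3005/688 d=8317/4128
  seg 2: a=-4 b=4523/1032 c=332/43 d=-4235/1032
  seg 3: a=4 b=3877/516 c=-1579/344 d=1579/3096
S(13/2) = 18339/2752

Δ: Δ0=7/2, Δ1=-3, Δ2=8, Δ3=-5/3
row 1: diag=8, rhs=-39; c'=1/4, d'=-39/8
row 2: denom=6−2·1/4=11/2; d'=(66−2·-39/8)/(11/2)=303/22
row 3: denom=8−1·2/11=86/11; d'=(-58−1·303/22)/(86/11)=-1579/172
back: M3=-1579/172
back: M2=303/22−2/11·-1579/172=664/43
back: M1=-39/8−1/4·664/43=-3005/344
M: M0=0, M1=-3005/344, M2=664/43, M3=-1579/172, M4=0
seg 0: a=-5, c=M0/2=0, d=(M1−M0)/(6·2)=-3005/4128, b=Δ0−h0·(2M0+M1)/6=6617/1032
seg 1: a=2, c=M1/2=-3005/688, d=(M2−M1)/(6·2)=8317/4128, b=Δ1−h1·(2M1+M2)/6=-1199/516
seg 2: a=-4, c=M2/2=332/43, d=(M3−M2)/(6·1)=-4235/1032, b=Δ2−h2·(2M2+M3)/6=4523/1032
seg 3: a=4, c=M3/2=-1579/344, d=(M4−M3)/(6·3)=1579/3096, b=Δ3−h3·(2M3+M4)/6=3877/516
t_q=13/2 → seg 3, τ=3/2; S=4+3877/516·τ+-1579/344·τ²+1579/3096·τ³=18339/2752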